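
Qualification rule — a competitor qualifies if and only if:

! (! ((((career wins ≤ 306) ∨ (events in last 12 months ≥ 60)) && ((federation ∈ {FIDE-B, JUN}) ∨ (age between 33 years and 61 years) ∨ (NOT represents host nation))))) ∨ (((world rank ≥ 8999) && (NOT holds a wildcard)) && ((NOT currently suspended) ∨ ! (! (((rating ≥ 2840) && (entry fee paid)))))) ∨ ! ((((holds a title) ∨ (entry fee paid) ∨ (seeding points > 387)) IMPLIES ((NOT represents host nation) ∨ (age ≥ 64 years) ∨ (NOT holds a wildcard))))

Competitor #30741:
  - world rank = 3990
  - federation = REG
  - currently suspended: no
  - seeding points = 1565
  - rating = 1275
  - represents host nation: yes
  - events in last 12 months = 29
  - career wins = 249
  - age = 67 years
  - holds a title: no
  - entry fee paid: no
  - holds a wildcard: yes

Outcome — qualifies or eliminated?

Atomic conditions:
  career wins ≤ 306: 249 ≤ 306 is true
  events in last 12 months ≥ 60: 29 ≥ 60 is false
  federation ∈ {FIDE-B, JUN}: REG is not in the set → false
  age between 33 years and 61 years: 67 in [33, 61] is false
  NOT represents host nation: yes → false
  world rank ≥ 8999: 3990 ≥ 8999 is false
  NOT holds a wildcard: yes → false
  NOT currently suspended: no → true
  rating ≥ 2840: 1275 ≥ 2840 is false
  entry fee paid: no → false
  holds a title: no → false
  seeding points > 387: 1565 > 387 is true
  age ≥ 64 years: 67 ≥ 64 is true
Combine:
[1.1.1.1] true OR false = true
[1.1.1.2] false OR false OR false = false
[1.1.1] true AND false = false
[1.1] NOT false = true
[1] NOT true = false
[2.1] false AND false = false
[2.2.2.1.1] false AND false = false
[2.2.2.1] NOT false = true
[2.2.2] NOT true = false
[2.2] true OR false = true
[2] false AND true = false
[3.1.1] false OR false OR true = true
[3.1.2] false OR true OR false = true
[3.1] true → true = true
[3] NOT true = false
[root] false OR false OR false = false
Overall: false → eliminated

Eliminated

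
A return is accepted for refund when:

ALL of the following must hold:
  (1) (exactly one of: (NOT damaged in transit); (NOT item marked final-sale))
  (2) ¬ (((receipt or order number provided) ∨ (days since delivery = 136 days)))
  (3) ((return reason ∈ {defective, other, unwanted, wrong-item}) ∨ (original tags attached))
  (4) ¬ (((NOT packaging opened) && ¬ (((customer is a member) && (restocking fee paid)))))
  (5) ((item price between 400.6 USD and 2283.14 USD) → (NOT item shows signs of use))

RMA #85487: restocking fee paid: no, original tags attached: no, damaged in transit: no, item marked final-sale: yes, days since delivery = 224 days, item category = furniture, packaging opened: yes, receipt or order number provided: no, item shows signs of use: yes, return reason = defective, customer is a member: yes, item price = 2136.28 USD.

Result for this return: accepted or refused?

Refused

Atomic conditions:
  NOT damaged in transit: no → true
  NOT item marked final-sale: yes → false
  receipt or order number provided: no → false
  days since delivery = 136 days: 224 == 136 is false
  return reason ∈ {defective, other, unwanted, wrong-item}: defective is in the set → true
  original tags attached: no → false
  NOT packaging opened: yes → false
  customer is a member: yes → true
  restocking fee paid: no → false
  item price between 400.6 USD and 2283.14 USD: 2136.28 in [400.6, 2283.14] is true
  NOT item shows signs of use: yes → false
Combine:
[1] exactly-one(true, false) = true
[2.1] false OR false = false
[2] NOT false = true
[3] true OR false = true
[4.1.2.1] true AND false = false
[4.1.2] NOT false = true
[4.1] false AND true = false
[4] NOT false = true
[5] true → false = false
[root] true AND true AND true AND true AND false = false
Overall: false → refused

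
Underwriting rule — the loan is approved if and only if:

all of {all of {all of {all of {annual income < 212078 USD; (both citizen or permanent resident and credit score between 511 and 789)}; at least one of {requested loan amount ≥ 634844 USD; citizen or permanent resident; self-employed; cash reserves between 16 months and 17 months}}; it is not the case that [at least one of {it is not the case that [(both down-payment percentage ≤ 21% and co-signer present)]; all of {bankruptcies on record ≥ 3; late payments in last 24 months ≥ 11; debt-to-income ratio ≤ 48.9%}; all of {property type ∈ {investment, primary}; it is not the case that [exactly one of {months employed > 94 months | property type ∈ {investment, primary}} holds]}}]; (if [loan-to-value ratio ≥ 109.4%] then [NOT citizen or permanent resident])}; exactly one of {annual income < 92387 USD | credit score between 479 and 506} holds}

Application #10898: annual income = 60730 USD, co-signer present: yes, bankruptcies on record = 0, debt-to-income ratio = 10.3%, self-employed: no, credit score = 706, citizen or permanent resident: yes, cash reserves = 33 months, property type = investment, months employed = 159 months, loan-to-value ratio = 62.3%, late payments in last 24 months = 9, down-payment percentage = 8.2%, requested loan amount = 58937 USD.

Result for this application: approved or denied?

Denied

Atomic conditions:
  annual income < 212078 USD: 60730 < 212078 is true
  citizen or permanent resident: yes → true
  credit score between 511 and 789: 706 in [511, 789] is true
  requested loan amount ≥ 634844 USD: 58937 ≥ 634844 is false
  self-employed: no → false
  cash reserves between 16 months and 17 months: 33 in [16, 17] is false
  down-payment percentage ≤ 21%: 8.2 ≤ 21 is true
  co-signer present: yes → true
  bankruptcies on record ≥ 3: 0 ≥ 3 is false
  late payments in last 24 months ≥ 11: 9 ≥ 11 is false
  debt-to-income ratio ≤ 48.9%: 10.3 ≤ 48.9 is true
  property type ∈ {investment, primary}: investment is in the set → true
  months employed > 94 months: 159 > 94 is true
  loan-to-value ratio ≥ 109.4%: 62.3 ≥ 109.4 is false
  NOT citizen or permanent resident: yes → false
  annual income < 92387 USD: 60730 < 92387 is true
  credit score between 479 and 506: 706 in [479, 506] is false
Combine:
[1.1.1.2] true AND true = true
[1.1.1] true AND true = true
[1.1.2] false OR true OR false OR false = true
[1.1] true AND true = true
[1.2.1.1.1] true AND true = true
[1.2.1.1] NOT true = false
[1.2.1.2] false AND false AND true = false
[1.2.1.3.2.1] exactly-one(true, true) = false
[1.2.1.3.2] NOT false = true
[1.2.1.3] true AND true = true
[1.2.1] false OR false OR true = true
[1.2] NOT true = false
[1.3] false → false (antecedent false ⇒ implication holds) = true
[1] true AND false AND true = false
[2] exactly-one(true, false) = true
[root] false AND true = false
Overall: false → denied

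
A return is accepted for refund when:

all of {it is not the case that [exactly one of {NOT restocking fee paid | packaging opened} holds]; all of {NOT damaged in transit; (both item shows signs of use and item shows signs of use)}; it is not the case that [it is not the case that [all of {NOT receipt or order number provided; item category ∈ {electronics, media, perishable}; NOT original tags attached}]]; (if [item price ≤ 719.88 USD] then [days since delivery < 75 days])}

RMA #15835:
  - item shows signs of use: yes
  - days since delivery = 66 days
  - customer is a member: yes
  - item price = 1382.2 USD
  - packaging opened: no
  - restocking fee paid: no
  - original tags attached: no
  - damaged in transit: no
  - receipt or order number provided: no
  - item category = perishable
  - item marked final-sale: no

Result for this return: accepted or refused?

Refused

Atomic conditions:
  NOT restocking fee paid: no → true
  packaging opened: no → false
  NOT damaged in transit: no → true
  item shows signs of use: yes → true
  NOT receipt or order number provided: no → true
  item category ∈ {electronics, media, perishable}: perishable is in the set → true
  NOT original tags attached: no → true
  item price ≤ 719.88 USD: 1382.2 ≤ 719.88 is false
  days since delivery < 75 days: 66 < 75 is true
Combine:
[1.1] exactly-one(true, false) = true
[1] NOT true = false
[2.2] true AND true = true
[2] true AND true = true
[3.1.1] true AND true AND true = true
[3.1] NOT true = false
[3] NOT false = true
[4] false → true (antecedent false ⇒ implication holds) = true
[root] false AND true AND true AND true = false
Overall: false → refused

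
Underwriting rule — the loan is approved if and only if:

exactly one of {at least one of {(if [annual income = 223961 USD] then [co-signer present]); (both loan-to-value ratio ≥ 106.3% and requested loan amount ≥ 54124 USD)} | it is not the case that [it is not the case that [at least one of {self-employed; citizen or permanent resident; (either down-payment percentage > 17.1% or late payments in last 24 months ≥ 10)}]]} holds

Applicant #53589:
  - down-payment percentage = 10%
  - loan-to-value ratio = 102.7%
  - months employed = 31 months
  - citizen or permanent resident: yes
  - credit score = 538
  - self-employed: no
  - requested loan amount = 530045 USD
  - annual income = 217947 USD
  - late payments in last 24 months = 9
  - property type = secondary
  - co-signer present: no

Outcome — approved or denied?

Atomic conditions:
  annual income = 223961 USD: 217947 == 223961 is false
  co-signer present: no → false
  loan-to-value ratio ≥ 106.3%: 102.7 ≥ 106.3 is false
  requested loan amount ≥ 54124 USD: 530045 ≥ 54124 is true
  self-employed: no → false
  citizen or permanent resident: yes → true
  down-payment percentage > 17.1%: 10 > 17.1 is false
  late payments in last 24 months ≥ 10: 9 ≥ 10 is false
Combine:
[1.1] false → false (antecedent false ⇒ implication holds) = true
[1.2] false AND true = false
[1] true OR false = true
[2.1.1.3] false OR false = false
[2.1.1] false OR true OR false = true
[2.1] NOT true = false
[2] NOT false = true
[root] exactly-one(true, true) = false
Overall: false → denied

Denied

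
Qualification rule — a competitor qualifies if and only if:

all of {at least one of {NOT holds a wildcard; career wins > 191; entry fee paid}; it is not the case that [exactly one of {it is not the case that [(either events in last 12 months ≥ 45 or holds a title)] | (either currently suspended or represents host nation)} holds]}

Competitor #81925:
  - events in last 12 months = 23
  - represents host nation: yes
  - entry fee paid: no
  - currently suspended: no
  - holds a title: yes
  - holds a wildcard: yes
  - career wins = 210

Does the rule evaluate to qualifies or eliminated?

Atomic conditions:
  NOT holds a wildcard: yes → false
  career wins > 191: 210 > 191 is true
  entry fee paid: no → false
  events in last 12 months ≥ 45: 23 ≥ 45 is false
  holds a title: yes → true
  currently suspended: no → false
  represents host nation: yes → true
Combine:
[1] false OR true OR false = true
[2.1.1.1] false OR true = true
[2.1.1] NOT true = false
[2.1.2] false OR true = true
[2.1] exactly-one(false, true) = true
[2] NOT true = false
[root] true AND false = false
Overall: false → eliminated

Eliminated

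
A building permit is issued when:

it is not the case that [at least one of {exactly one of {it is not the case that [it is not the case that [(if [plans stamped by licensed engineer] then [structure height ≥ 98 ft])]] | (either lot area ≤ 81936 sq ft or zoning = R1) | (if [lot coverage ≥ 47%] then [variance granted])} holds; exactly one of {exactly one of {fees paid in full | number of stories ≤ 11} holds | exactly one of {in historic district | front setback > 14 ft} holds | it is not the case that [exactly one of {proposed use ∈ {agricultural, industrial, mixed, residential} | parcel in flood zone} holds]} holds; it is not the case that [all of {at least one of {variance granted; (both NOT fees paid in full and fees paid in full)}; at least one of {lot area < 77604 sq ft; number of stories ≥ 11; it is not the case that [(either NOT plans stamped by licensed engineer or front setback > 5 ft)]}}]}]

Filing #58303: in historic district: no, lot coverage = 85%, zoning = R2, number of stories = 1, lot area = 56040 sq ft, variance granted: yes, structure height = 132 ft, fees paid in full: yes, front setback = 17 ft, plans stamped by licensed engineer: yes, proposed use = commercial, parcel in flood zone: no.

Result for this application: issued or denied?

Atomic conditions:
  plans stamped by licensed engineer: yes → true
  structure height ≥ 98 ft: 132 ≥ 98 is true
  lot area ≤ 81936 sq ft: 56040 ≤ 81936 is true
  zoning = R1: R2 == R1 is false
  lot coverage ≥ 47%: 85 ≥ 47 is true
  variance granted: yes → true
  fees paid in full: yes → true
  number of stories ≤ 11: 1 ≤ 11 is true
  in historic district: no → false
  front setback > 14 ft: 17 > 14 is true
  proposed use ∈ {agricultural, industrial, mixed, residential}: commercial is not in the set → false
  parcel in flood zone: no → false
  NOT fees paid in full: yes → false
  lot area < 77604 sq ft: 56040 < 77604 is true
  number of stories ≥ 11: 1 ≥ 11 is false
  NOT plans stamped by licensed engineer: yes → false
  front setback > 5 ft: 17 > 5 is true
Combine:
[1.1.1.1.1] true → true = true
[1.1.1.1] NOT true = false
[1.1.1] NOT false = true
[1.1.2] true OR false = true
[1.1.3] true → true = true
[1.1] exactly-one(true, true, true) = false
[1.2.1] exactly-one(true, true) = false
[1.2.2] exactly-one(false, true) = true
[1.2.3.1] exactly-one(false, false) = false
[1.2.3] NOT false = true
[1.2] exactly-one(false, true, true) = false
[1.3.1.1.2] false AND true = false
[1.3.1.1] true OR false = true
[1.3.1.2.3.1] false OR true = true
[1.3.1.2.3] NOT true = false
[1.3.1.2] true OR false OR false = true
[1.3.1] true AND true = true
[1.3] NOT true = false
[1] false OR false OR false = false
[root] NOT false = true
Overall: true → issued

Issued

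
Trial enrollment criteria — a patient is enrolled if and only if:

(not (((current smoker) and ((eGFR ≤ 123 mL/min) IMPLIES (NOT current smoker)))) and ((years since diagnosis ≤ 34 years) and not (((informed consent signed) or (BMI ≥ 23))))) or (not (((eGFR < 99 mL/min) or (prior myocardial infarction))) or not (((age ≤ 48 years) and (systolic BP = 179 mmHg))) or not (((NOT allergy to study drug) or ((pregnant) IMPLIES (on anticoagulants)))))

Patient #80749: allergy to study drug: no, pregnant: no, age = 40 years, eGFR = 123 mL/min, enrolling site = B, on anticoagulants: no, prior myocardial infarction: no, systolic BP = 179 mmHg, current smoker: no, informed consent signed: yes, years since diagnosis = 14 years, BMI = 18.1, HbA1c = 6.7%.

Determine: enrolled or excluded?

Atomic conditions:
  current smoker: no → false
  eGFR ≤ 123 mL/min: 123 ≤ 123 is true
  NOT current smoker: no → true
  years since diagnosis ≤ 34 years: 14 ≤ 34 is true
  informed consent signed: yes → true
  BMI ≥ 23: 18.1 ≥ 23 is false
  eGFR < 99 mL/min: 123 < 99 is false
  prior myocardial infarction: no → false
  age ≤ 48 years: 40 ≤ 48 is true
  systolic BP = 179 mmHg: 179 == 179 is true
  NOT allergy to study drug: no → true
  pregnant: no → false
  on anticoagulants: no → false
Combine:
[1.1.1.2] true → true = true
[1.1.1] false AND true = false
[1.1] NOT false = true
[1.2.2.1] true OR false = true
[1.2.2] NOT true = false
[1.2] true AND false = false
[1] true AND false = false
[2.1.1] false OR false = false
[2.1] NOT false = true
[2.2.1] true AND true = true
[2.2] NOT true = false
[2.3.1.2] false → false (antecedent false ⇒ implication holds) = true
[2.3.1] true OR true = true
[2.3] NOT true = false
[2] true OR false OR false = true
[root] false OR true = true
Overall: true → enrolled

Enrolled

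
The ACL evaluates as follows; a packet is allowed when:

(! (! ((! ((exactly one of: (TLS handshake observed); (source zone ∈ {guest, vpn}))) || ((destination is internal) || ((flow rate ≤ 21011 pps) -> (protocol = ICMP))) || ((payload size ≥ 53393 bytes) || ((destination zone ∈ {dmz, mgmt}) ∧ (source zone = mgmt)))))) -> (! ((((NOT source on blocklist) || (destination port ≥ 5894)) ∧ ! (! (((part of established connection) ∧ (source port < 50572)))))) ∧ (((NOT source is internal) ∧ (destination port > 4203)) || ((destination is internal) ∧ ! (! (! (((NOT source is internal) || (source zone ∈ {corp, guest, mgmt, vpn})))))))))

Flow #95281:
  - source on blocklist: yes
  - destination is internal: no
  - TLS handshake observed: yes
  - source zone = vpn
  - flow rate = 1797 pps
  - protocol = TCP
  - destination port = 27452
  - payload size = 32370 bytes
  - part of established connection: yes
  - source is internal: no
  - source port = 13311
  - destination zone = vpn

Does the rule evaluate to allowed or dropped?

Dropped

Atomic conditions:
  TLS handshake observed: yes → true
  source zone ∈ {guest, vpn}: vpn is in the set → true
  destination is internal: no → false
  flow rate ≤ 21011 pps: 1797 ≤ 21011 is true
  protocol = ICMP: TCP == ICMP is false
  payload size ≥ 53393 bytes: 32370 ≥ 53393 is false
  destination zone ∈ {dmz, mgmt}: vpn is not in the set → false
  source zone = mgmt: vpn == mgmt is false
  NOT source on blocklist: yes → false
  destination port ≥ 5894: 27452 ≥ 5894 is true
  part of established connection: yes → true
  source port < 50572: 13311 < 50572 is true
  NOT source is internal: no → true
  destination port > 4203: 27452 > 4203 is true
  source zone ∈ {corp, guest, mgmt, vpn}: vpn is in the set → true
Combine:
[1.1.1.1.1] exactly-one(true, true) = false
[1.1.1.1] NOT false = true
[1.1.1.2.2] true → false = false
[1.1.1.2] false OR false = false
[1.1.1.3.2] false AND false = false
[1.1.1.3] false OR false = false
[1.1.1] true OR false OR false = true
[1.1] NOT true = false
[1] NOT false = true
[2.1.1.1] false OR true = true
[2.1.1.2.1.1] true AND true = true
[2.1.1.2.1] NOT true = false
[2.1.1.2] NOT false = true
[2.1.1] true AND true = true
[2.1] NOT true = false
[2.2.1] true AND true = true
[2.2.2.2.1.1.1] true OR true = true
[2.2.2.2.1.1] NOT true = false
[2.2.2.2.1] NOT false = true
[2.2.2.2] NOT true = false
[2.2.2] false AND false = false
[2.2] true OR false = true
[2] false AND true = false
[root] true → false = false
Overall: false → dropped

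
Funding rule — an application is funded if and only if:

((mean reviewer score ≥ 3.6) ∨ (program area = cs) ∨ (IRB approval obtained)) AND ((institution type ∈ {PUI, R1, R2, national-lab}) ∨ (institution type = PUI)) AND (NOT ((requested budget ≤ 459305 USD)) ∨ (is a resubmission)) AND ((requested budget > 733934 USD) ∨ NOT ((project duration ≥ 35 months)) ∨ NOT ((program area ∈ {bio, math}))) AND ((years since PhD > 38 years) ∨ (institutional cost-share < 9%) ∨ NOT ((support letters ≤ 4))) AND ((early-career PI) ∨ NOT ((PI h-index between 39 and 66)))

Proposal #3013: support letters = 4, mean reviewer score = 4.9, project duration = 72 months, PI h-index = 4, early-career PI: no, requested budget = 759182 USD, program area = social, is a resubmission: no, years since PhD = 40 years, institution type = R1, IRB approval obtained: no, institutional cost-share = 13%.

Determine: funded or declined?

Funded

Atomic conditions:
  mean reviewer score ≥ 3.6: 4.9 ≥ 3.6 is true
  program area = cs: social == cs is false
  IRB approval obtained: no → false
  institution type ∈ {PUI, R1, R2, national-lab}: R1 is in the set → true
  institution type = PUI: R1 == PUI is false
  requested budget ≤ 459305 USD: 759182 ≤ 459305 is false
  is a resubmission: no → false
  requested budget > 733934 USD: 759182 > 733934 is true
  project duration ≥ 35 months: 72 ≥ 35 is true
  program area ∈ {bio, math}: social is not in the set → false
  years since PhD > 38 years: 40 > 38 is true
  institutional cost-share < 9%: 13 < 9 is false
  support letters ≤ 4: 4 ≤ 4 is true
  early-career PI: no → false
  PI h-index between 39 and 66: 4 in [39, 66] is false
Combine:
[1] true OR false OR false = true
[2] true OR false = true
[3.1] NOT false = true
[3] true OR false = true
[4.2] NOT true = false
[4.3] NOT false = true
[4] true OR false OR true = true
[5.3] NOT true = false
[5] true OR false OR false = true
[6.2] NOT false = true
[6] false OR true = true
[root] true AND true AND true AND true AND true AND true = true
Overall: true → funded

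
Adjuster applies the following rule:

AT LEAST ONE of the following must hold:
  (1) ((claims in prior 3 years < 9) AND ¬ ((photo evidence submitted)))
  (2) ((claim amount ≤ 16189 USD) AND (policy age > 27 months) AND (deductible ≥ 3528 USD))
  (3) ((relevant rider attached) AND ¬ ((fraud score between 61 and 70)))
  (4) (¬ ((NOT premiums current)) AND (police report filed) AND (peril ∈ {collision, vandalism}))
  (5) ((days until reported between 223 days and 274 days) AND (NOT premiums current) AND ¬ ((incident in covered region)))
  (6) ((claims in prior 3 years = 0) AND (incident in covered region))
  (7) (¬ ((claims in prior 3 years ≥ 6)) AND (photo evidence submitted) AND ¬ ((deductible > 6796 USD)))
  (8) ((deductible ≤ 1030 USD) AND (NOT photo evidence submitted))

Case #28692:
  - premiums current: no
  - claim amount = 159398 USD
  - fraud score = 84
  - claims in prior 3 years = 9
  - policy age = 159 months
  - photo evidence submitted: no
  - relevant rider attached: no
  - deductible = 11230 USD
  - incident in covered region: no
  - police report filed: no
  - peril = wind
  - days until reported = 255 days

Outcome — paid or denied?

Paid

Atomic conditions:
  claims in prior 3 years < 9: 9 < 9 is false
  photo evidence submitted: no → false
  claim amount ≤ 16189 USD: 159398 ≤ 16189 is false
  policy age > 27 months: 159 > 27 is true
  deductible ≥ 3528 USD: 11230 ≥ 3528 is true
  relevant rider attached: no → false
  fraud score between 61 and 70: 84 in [61, 70] is false
  NOT premiums current: no → true
  police report filed: no → false
  peril ∈ {collision, vandalism}: wind is not in the set → false
  days until reported between 223 days and 274 days: 255 in [223, 274] is true
  incident in covered region: no → false
  claims in prior 3 years = 0: 9 == 0 is false
  claims in prior 3 years ≥ 6: 9 ≥ 6 is true
  deductible > 6796 USD: 11230 > 6796 is true
  deductible ≤ 1030 USD: 11230 ≤ 1030 is false
  NOT photo evidence submitted: no → true
Combine:
[1.2] NOT false = true
[1] false AND true = false
[2] false AND true AND true = false
[3.2] NOT false = true
[3] false AND true = false
[4.1] NOT true = false
[4] false AND false AND false = false
[5.3] NOT false = true
[5] true AND true AND true = true
[6] false AND false = false
[7.1] NOT true = false
[7.3] NOT true = false
[7] false AND false AND false = false
[8] false AND true = false
[root] false OR false OR false OR false OR true OR false OR false OR false = true
Overall: true → paid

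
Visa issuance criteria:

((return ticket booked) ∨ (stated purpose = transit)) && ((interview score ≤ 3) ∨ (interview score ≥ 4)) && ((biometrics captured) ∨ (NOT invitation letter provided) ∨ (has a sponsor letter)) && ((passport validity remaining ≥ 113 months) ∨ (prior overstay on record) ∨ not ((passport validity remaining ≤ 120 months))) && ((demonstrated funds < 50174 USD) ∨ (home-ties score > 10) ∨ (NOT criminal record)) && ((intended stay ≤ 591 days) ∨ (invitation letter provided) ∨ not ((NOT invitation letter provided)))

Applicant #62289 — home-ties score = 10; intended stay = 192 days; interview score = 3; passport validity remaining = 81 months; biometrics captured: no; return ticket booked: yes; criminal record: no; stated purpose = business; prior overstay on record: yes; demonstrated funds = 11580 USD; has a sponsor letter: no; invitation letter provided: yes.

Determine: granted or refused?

Refused

Atomic conditions:
  return ticket booked: yes → true
  stated purpose = transit: business == transit is false
  interview score ≤ 3: 3 ≤ 3 is true
  interview score ≥ 4: 3 ≥ 4 is false
  biometrics captured: no → false
  NOT invitation letter provided: yes → false
  has a sponsor letter: no → false
  passport validity remaining ≥ 113 months: 81 ≥ 113 is false
  prior overstay on record: yes → true
  passport validity remaining ≤ 120 months: 81 ≤ 120 is true
  demonstrated funds < 50174 USD: 11580 < 50174 is true
  home-ties score > 10: 10 > 10 is false
  NOT criminal record: no → true
  intended stay ≤ 591 days: 192 ≤ 591 is true
  invitation letter provided: yes → true
Combine:
[1] true OR false = true
[2] true OR false = true
[3] false OR false OR false = false
[4.3] NOT true = false
[4] false OR true OR false = true
[5] true OR false OR true = true
[6.3] NOT false = true
[6] true OR true OR true = true
[root] true AND true AND false AND true AND true AND true = false
Overall: false → refused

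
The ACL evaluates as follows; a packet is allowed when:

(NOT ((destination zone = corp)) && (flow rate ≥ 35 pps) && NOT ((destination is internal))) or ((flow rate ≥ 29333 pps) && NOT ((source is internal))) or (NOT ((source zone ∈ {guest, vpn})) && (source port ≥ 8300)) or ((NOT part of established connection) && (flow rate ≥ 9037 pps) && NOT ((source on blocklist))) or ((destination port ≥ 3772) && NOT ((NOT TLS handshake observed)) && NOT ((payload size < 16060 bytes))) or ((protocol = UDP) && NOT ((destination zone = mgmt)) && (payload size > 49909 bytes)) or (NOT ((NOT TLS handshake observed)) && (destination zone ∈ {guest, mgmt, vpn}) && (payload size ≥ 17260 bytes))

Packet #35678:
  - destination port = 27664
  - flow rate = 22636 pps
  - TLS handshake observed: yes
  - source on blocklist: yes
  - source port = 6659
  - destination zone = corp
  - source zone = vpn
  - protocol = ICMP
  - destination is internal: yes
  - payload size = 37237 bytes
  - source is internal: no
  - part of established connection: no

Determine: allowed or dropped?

Atomic conditions:
  destination zone = corp: corp == corp is true
  flow rate ≥ 35 pps: 22636 ≥ 35 is true
  destination is internal: yes → true
  flow rate ≥ 29333 pps: 22636 ≥ 29333 is false
  source is internal: no → false
  source zone ∈ {guest, vpn}: vpn is in the set → true
  source port ≥ 8300: 6659 ≥ 8300 is false
  NOT part of established connection: no → true
  flow rate ≥ 9037 pps: 22636 ≥ 9037 is true
  source on blocklist: yes → true
  destination port ≥ 3772: 27664 ≥ 3772 is true
  NOT TLS handshake observed: yes → false
  payload size < 16060 bytes: 37237 < 16060 is false
  protocol = UDP: ICMP == UDP is false
  destination zone = mgmt: corp == mgmt is false
  payload size > 49909 bytes: 37237 > 49909 is false
  destination zone ∈ {guest, mgmt, vpn}: corp is not in the set → false
  payload size ≥ 17260 bytes: 37237 ≥ 17260 is true
Combine:
[1.1] NOT true = false
[1.3] NOT true = false
[1] false AND true AND false = false
[2.2] NOT false = true
[2] false AND true = false
[3.1] NOT true = false
[3] false AND false = false
[4.3] NOT true = false
[4] true AND true AND false = false
[5.2] NOT false = true
[5.3] NOT false = true
[5] true AND true AND true = true
[6.2] NOT false = true
[6] false AND true AND false = false
[7.1] NOT false = true
[7] true AND false AND true = false
[root] false OR false OR false OR false OR true OR false OR false = true
Overall: true → allowed

Allowed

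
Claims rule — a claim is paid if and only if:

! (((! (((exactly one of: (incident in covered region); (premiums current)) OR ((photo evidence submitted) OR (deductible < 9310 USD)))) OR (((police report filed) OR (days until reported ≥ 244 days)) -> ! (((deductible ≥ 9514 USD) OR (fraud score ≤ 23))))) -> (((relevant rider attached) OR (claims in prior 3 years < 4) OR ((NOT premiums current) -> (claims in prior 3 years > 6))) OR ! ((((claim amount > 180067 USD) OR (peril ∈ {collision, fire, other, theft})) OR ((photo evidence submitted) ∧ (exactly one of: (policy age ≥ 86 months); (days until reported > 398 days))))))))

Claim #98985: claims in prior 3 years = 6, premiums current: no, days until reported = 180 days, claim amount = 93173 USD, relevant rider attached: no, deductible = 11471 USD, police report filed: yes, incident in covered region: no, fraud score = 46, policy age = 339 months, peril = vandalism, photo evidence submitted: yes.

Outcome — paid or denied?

Atomic conditions:
  incident in covered region: no → false
  premiums current: no → false
  photo evidence submitted: yes → true
  deductible < 9310 USD: 11471 < 9310 is false
  police report filed: yes → true
  days until reported ≥ 244 days: 180 ≥ 244 is false
  deductible ≥ 9514 USD: 11471 ≥ 9514 is true
  fraud score ≤ 23: 46 ≤ 23 is false
  relevant rider attached: no → false
  claims in prior 3 years < 4: 6 < 4 is false
  NOT premiums current: no → true
  claims in prior 3 years > 6: 6 > 6 is false
  claim amount > 180067 USD: 93173 > 180067 is false
  peril ∈ {collision, fire, other, theft}: vandalism is not in the set → false
  policy age ≥ 86 months: 339 ≥ 86 is true
  days until reported > 398 days: 180 > 398 is false
Combine:
[1.1.1.1.1] exactly-one(false, false) = false
[1.1.1.1.2] true OR false = true
[1.1.1.1] false OR true = true
[1.1.1] NOT true = false
[1.1.2.1] true OR false = true
[1.1.2.2.1] true OR false = true
[1.1.2.2] NOT true = false
[1.1.2] true → false = false
[1.1] false OR false = false
[1.2.1.3] true → false = false
[1.2.1] false OR false OR false = false
[1.2.2.1.1] false OR false = false
[1.2.2.1.2.2] exactly-one(true, false) = true
[1.2.2.1.2] true AND true = true
[1.2.2.1] false OR true = true
[1.2.2] NOT true = false
[1.2] false OR false = false
[1] false → false (antecedent false ⇒ implication holds) = true
[root] NOT true = false
Overall: false → denied

Denied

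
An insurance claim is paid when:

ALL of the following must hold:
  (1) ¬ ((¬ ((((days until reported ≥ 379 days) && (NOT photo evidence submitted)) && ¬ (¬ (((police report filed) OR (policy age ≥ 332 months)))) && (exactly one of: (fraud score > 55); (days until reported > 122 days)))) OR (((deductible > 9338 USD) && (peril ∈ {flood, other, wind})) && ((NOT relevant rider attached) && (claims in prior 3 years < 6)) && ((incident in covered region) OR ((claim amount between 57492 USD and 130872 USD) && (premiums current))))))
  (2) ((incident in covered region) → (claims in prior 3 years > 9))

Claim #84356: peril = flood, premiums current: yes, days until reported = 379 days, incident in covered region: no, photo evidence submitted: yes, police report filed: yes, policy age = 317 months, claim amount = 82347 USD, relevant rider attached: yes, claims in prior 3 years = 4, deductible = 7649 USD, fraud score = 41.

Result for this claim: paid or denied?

Atomic conditions:
  days until reported ≥ 379 days: 379 ≥ 379 is true
  NOT photo evidence submitted: yes → false
  police report filed: yes → true
  policy age ≥ 332 months: 317 ≥ 332 is false
  fraud score > 55: 41 > 55 is false
  days until reported > 122 days: 379 > 122 is true
  deductible > 9338 USD: 7649 > 9338 is false
  peril ∈ {flood, other, wind}: flood is in the set → true
  NOT relevant rider attached: yes → false
  claims in prior 3 years < 6: 4 < 6 is true
  incident in covered region: no → false
  claim amount between 57492 USD and 130872 USD: 82347 in [57492, 130872] is true
  premiums current: yes → true
  claims in prior 3 years > 9: 4 > 9 is false
Combine:
[1.1.1.1.1] true AND false = false
[1.1.1.1.2.1.1] true OR false = true
[1.1.1.1.2.1] NOT true = false
[1.1.1.1.2] NOT false = true
[1.1.1.1.3] exactly-one(false, true) = true
[1.1.1.1] false AND true AND true = false
[1.1.1] NOT false = true
[1.1.2.1] false AND true = false
[1.1.2.2] false AND true = false
[1.1.2.3.2] true AND true = true
[1.1.2.3] false OR true = true
[1.1.2] false AND false AND true = false
[1.1] true OR false = true
[1] NOT true = false
[2] false → false (antecedent false ⇒ implication holds) = true
[root] false AND true = false
Overall: false → denied

Denied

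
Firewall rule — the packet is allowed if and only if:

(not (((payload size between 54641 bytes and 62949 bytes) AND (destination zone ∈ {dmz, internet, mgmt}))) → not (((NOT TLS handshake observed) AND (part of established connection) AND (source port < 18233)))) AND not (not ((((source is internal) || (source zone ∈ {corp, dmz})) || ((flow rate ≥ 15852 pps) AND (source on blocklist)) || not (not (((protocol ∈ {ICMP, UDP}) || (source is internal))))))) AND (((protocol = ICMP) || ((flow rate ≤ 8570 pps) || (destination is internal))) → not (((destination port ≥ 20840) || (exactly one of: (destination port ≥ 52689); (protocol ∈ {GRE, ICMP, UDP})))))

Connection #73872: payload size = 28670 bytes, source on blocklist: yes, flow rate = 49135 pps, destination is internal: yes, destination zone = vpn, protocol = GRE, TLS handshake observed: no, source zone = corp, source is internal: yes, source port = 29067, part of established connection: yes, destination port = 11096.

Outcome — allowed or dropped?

Atomic conditions:
  payload size between 54641 bytes and 62949 bytes: 28670 in [54641, 62949] is false
  destination zone ∈ {dmz, internet, mgmt}: vpn is not in the set → false
  NOT TLS handshake observed: no → true
  part of established connection: yes → true
  source port < 18233: 29067 < 18233 is false
  source is internal: yes → true
  source zone ∈ {corp, dmz}: corp is in the set → true
  flow rate ≥ 15852 pps: 49135 ≥ 15852 is true
  source on blocklist: yes → true
  protocol ∈ {ICMP, UDP}: GRE is not in the set → false
  protocol = ICMP: GRE == ICMP is false
  flow rate ≤ 8570 pps: 49135 ≤ 8570 is false
  destination is internal: yes → true
  destination port ≥ 20840: 11096 ≥ 20840 is false
  destination port ≥ 52689: 11096 ≥ 52689 is false
  protocol ∈ {GRE, ICMP, UDP}: GRE is in the set → true
Combine:
[1.1.1] false AND false = false
[1.1] NOT false = true
[1.2.1] true AND true AND false = false
[1.2] NOT false = true
[1] true → true = true
[2.1.1.1] true OR true = true
[2.1.1.2] true AND true = true
[2.1.1.3.1.1] false OR true = true
[2.1.1.3.1] NOT true = false
[2.1.1.3] NOT false = true
[2.1.1] true OR true OR true = true
[2.1] NOT true = false
[2] NOT false = true
[3.1.2] false OR true = true
[3.1] false OR true = true
[3.2.1.2] exactly-one(false, true) = true
[3.2.1] false OR true = true
[3.2] NOT true = false
[3] true → false = false
[root] true AND true AND false = false
Overall: false → dropped

Dropped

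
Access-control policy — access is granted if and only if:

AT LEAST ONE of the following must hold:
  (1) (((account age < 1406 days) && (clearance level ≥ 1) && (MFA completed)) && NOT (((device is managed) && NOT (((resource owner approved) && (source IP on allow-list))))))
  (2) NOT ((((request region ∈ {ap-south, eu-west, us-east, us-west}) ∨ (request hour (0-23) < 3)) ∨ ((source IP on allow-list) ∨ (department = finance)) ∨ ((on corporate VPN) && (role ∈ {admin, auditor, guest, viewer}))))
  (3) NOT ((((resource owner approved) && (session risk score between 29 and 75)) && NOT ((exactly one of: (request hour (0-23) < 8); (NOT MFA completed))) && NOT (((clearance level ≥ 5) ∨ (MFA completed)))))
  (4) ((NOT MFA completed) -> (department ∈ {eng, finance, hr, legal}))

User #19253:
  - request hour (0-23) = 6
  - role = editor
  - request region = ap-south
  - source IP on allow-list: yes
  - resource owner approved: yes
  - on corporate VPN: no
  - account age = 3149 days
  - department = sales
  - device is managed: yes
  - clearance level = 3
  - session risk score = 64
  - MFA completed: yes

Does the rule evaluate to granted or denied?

Granted

Atomic conditions:
  account age < 1406 days: 3149 < 1406 is false
  clearance level ≥ 1: 3 ≥ 1 is true
  MFA completed: yes → true
  device is managed: yes → true
  resource owner approved: yes → true
  source IP on allow-list: yes → true
  request region ∈ {ap-south, eu-west, us-east, us-west}: ap-south is in the set → true
  request hour (0-23) < 3: 6 < 3 is false
  department = finance: sales == finance is false
  on corporate VPN: no → false
  role ∈ {admin, auditor, guest, viewer}: editor is not in the set → false
  session risk score between 29 and 75: 64 in [29, 75] is true
  request hour (0-23) < 8: 6 < 8 is true
  NOT MFA completed: yes → false
  clearance level ≥ 5: 3 ≥ 5 is false
  department ∈ {eng, finance, hr, legal}: sales is not in the set → false
Combine:
[1.1] false AND true AND true = false
[1.2.1.2.1] true AND true = true
[1.2.1.2] NOT true = false
[1.2.1] true AND false = false
[1.2] NOT false = true
[1] false AND true = false
[2.1.1] true OR false = true
[2.1.2] true OR false = true
[2.1.3] false AND false = false
[2.1] true OR true OR false = true
[2] NOT true = false
[3.1.1] true AND true = true
[3.1.2.1] exactly-one(true, false) = true
[3.1.2] NOT true = false
[3.1.3.1] false OR true = true
[3.1.3] NOT true = false
[3.1] true AND false AND false = false
[3] NOT false = true
[4] false → false (antecedent false ⇒ implication holds) = true
[root] false OR false OR true OR true = true
Overall: true → granted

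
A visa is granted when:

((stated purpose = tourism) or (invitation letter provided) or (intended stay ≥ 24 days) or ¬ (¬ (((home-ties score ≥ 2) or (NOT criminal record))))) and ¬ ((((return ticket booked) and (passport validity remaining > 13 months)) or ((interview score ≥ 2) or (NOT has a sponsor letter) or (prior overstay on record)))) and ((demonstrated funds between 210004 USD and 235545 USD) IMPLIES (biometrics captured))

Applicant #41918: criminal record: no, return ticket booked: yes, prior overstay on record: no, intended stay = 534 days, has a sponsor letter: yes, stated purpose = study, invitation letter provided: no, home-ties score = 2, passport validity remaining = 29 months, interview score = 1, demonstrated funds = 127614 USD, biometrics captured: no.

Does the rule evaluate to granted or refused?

Refused

Atomic conditions:
  stated purpose = tourism: study == tourism is false
  invitation letter provided: no → false
  intended stay ≥ 24 days: 534 ≥ 24 is true
  home-ties score ≥ 2: 2 ≥ 2 is true
  NOT criminal record: no → true
  return ticket booked: yes → true
  passport validity remaining > 13 months: 29 > 13 is true
  interview score ≥ 2: 1 ≥ 2 is false
  NOT has a sponsor letter: yes → false
  prior overstay on record: no → false
  demonstrated funds between 210004 USD and 235545 USD: 127614 in [210004, 235545] is false
  biometrics captured: no → false
Combine:
[1.4.1.1] true OR true = true
[1.4.1] NOT true = false
[1.4] NOT false = true
[1] false OR false OR true OR true = true
[2.1.1] true AND true = true
[2.1.2] false OR false OR false = false
[2.1] true OR false = true
[2] NOT true = false
[3] false → false (antecedent false ⇒ implication holds) = true
[root] true AND false AND true = false
Overall: false → refused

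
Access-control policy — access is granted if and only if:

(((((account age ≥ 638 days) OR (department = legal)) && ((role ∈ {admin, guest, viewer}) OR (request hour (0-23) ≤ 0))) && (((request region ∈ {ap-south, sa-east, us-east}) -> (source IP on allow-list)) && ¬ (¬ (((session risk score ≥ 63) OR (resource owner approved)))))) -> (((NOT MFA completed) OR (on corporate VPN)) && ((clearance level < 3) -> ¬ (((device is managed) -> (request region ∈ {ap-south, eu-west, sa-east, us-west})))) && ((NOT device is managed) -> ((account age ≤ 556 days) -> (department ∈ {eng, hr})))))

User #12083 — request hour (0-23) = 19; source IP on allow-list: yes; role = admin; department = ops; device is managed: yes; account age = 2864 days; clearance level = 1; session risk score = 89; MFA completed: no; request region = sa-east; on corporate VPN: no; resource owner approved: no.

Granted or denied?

Denied

Atomic conditions:
  account age ≥ 638 days: 2864 ≥ 638 is true
  department = legal: ops == legal is false
  role ∈ {admin, guest, viewer}: admin is in the set → true
  request hour (0-23) ≤ 0: 19 ≤ 0 is false
  request region ∈ {ap-south, sa-east, us-east}: sa-east is in the set → true
  source IP on allow-list: yes → true
  session risk score ≥ 63: 89 ≥ 63 is true
  resource owner approved: no → false
  NOT MFA completed: no → true
  on corporate VPN: no → false
  clearance level < 3: 1 < 3 is true
  device is managed: yes → true
  request region ∈ {ap-south, eu-west, sa-east, us-west}: sa-east is in the set → true
  NOT device is managed: yes → false
  account age ≤ 556 days: 2864 ≤ 556 is false
  department ∈ {eng, hr}: ops is not in the set → false
Combine:
[1.1.1] true OR false = true
[1.1.2] true OR false = true
[1.1] true AND true = true
[1.2.1] true → true = true
[1.2.2.1.1] true OR false = true
[1.2.2.1] NOT true = false
[1.2.2] NOT false = true
[1.2] true AND true = true
[1] true AND true = true
[2.1] true OR false = true
[2.2.2.1] true → true = true
[2.2.2] NOT true = false
[2.2] true → false = false
[2.3.2] false → false (antecedent false ⇒ implication holds) = true
[2.3] false → true (antecedent false ⇒ implication holds) = true
[2] true AND false AND true = false
[root] true → false = false
Overall: false → denied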